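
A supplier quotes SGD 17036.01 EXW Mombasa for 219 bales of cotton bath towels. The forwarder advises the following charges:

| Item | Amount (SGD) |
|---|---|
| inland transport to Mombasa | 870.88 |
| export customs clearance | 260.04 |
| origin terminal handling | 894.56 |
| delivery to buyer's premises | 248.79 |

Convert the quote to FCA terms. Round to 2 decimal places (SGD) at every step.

Not relevant to the conversion: origin terminal, delivery — on the buyer under both terms; not part of either seller's price.
From EXW to FCA, the seller additionally bears: inland to port, export clearance.
FCA price = 17036.01 + 870.88 + 260.04 = 18166.93

FCA price: SGD 18166.93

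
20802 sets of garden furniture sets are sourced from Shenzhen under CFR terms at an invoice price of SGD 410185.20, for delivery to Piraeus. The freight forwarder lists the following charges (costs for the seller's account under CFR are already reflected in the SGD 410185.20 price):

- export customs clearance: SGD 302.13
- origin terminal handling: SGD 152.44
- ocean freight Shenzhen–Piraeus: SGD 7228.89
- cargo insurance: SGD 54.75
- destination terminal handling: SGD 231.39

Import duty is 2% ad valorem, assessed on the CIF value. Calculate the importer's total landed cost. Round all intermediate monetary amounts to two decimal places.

CFR: the seller pays costs through ocean freight to the destination port, but not insurance.
Already in the invoice (seller's account under CFR): export clearance, origin terminal, freight — exclude.
CIF value = CFR price + insurance = 410185.20 + 54.75 = 410239.95
Import duty = 410239.95 × 2% = 8204.80
Buyer bears: insurance 54.75 + destination terminal 231.39 + duty 8204.80 = 8490.94
Landed cost = invoice 410185.20 + 8490.94 = 418676.14

Total landed cost: SGD 418676.14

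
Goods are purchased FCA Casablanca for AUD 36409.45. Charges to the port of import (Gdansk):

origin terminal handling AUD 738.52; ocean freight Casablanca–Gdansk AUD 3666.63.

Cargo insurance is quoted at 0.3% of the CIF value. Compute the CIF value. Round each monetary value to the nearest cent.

Let C be the CIF value. C = FCA price + pre-shipment costs + freight + 0.3% × C
C − 0.3% × C = 36409.45 + 738.52 + 3666.63
0.997 × C = 40814.60
C = 40814.60 / 0.997 = 40937.41
Insurance premium = 0.3% × 40937.41 = 122.81

CIF value: AUD 40937.41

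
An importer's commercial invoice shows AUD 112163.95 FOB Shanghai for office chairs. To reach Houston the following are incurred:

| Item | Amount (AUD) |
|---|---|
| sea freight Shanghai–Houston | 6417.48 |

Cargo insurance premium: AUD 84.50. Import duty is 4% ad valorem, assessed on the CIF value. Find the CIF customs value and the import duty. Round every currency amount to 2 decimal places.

CIF = FOB price + freight + insurance
CIF = 112163.95 + 6417.48 + 84.50 = 118665.93
Import duty = 118665.93 × 4% = 4746.64

CIF value: AUD 118665.93; import duty: AUD 4746.64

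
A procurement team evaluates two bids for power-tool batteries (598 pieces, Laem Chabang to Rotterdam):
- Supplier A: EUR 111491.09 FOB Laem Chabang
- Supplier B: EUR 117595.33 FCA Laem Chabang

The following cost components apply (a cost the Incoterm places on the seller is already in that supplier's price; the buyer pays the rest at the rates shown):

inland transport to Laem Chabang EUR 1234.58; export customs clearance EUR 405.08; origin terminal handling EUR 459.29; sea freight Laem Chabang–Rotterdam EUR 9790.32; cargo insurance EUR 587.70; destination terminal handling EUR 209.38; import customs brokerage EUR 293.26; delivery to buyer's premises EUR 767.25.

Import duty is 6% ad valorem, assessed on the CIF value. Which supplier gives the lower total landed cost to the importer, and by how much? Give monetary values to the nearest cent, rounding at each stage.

Supplier A is cheaper by EUR 6957.34

Supplier A (FOB):
CIF value = FOB price + freight + insurance = 111491.09 + 9790.32 + 587.70 = 121869.11
Import duty = 121869.11 × 6% = 7312.15
Buyer bears (A): 9790.32 + 587.70 + 209.38 + 293.26 + 767.25 = 11647.91
Landed cost (A) = invoice 111491.09 + 11647.91 + duty 7312.15 = 130451.15
Supplier B (FCA):
CIF value = FCA price + origin terminal + freight + insurance = 117595.33 + 459.29 + 9790.32 + 587.70 = 128432.64
Import duty = 128432.64 × 6% = 7705.96
Buyer bears (B): 459.29 + 9790.32 + 587.70 + 209.38 + 293.26 + 767.25 = 12107.20
Landed cost (B) = invoice 117595.33 + 12107.20 + duty 7705.96 = 137408.49
Difference = |130451.15 − 137408.49| = 6957.34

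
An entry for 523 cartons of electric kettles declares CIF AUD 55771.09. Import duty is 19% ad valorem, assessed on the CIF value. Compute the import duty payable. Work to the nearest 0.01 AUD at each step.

Import duty: AUD 10596.51

Import duty = 55771.09 × 19% = 10596.51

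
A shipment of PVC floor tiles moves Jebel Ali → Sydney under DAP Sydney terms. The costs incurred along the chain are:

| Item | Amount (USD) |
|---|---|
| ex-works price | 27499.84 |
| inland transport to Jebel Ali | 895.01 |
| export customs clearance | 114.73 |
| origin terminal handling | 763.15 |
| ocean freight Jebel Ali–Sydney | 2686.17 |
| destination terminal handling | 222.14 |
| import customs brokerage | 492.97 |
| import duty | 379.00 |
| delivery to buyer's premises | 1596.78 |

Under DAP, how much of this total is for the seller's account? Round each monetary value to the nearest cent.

DAP: the seller bears all costs to the named destination except import duty and clearance.
Seller's account: goods 27499.84 + inland to port 895.01 + export clearance 114.73 + origin terminal 763.15 + freight 2686.17 + destination terminal 222.14 + delivery 1596.78 = 33777.82
Buyer's account: brokerage 492.97 + duty 379.00 = 871.97

Seller's account: USD 33777.82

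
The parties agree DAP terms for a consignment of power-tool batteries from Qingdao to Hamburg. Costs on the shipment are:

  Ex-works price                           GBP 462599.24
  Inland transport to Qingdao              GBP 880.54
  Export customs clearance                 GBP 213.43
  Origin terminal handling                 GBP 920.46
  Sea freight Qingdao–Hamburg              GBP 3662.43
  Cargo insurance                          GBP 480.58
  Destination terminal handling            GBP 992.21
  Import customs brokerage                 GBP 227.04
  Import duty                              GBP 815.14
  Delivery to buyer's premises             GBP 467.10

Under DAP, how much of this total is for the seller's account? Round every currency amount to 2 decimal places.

Seller's account: GBP 470215.99

DAP: the seller bears all costs to the named destination except import duty and clearance.
Seller's account: goods 462599.24 + inland to port 880.54 + export clearance 213.43 + origin terminal 920.46 + freight 3662.43 + insurance 480.58 + destination terminal 992.21 + delivery 467.10 = 470215.99
Buyer's account: brokerage 227.04 + duty 815.14 = 1042.18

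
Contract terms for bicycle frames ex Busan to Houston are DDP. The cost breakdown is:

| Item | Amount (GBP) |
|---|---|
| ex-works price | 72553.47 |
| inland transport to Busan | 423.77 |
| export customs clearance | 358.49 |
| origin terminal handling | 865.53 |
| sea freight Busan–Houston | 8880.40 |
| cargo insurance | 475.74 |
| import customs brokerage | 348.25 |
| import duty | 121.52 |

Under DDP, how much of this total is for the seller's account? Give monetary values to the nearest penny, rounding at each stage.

Seller's account: GBP 84027.17

DDP: the seller bears all costs including import duty.
Seller's account: goods 72553.47 + inland to port 423.77 + export clearance 358.49 + origin terminal 865.53 + freight 8880.40 + insurance 475.74 + brokerage 348.25 + duty 121.52 = 84027.17
Buyer's account: 0.00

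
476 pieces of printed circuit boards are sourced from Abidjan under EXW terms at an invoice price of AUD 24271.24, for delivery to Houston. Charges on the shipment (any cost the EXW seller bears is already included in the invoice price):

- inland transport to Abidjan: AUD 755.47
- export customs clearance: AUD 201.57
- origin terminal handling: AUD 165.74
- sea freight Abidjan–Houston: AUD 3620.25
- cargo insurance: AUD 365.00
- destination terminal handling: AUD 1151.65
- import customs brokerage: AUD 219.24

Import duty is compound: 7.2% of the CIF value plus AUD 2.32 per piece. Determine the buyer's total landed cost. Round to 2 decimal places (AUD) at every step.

EXW: the seller makes goods available at their premises; the buyer bears all onward costs.
CIF value = EXW price + inland to port + export clearance + origin terminal + freight + insurance = 24271.24 + 755.47 + 201.57 + 165.74 + 3620.25 + 365.00 = 29379.27
Ad valorem component: 29379.27 × 7.2% = 2115.31
Specific component: 476 × 2.32 = 1104.32
Import duty = 2115.31 + 1104.32 = 3219.63
Buyer bears: inland to port 755.47 + export clearance 201.57 + origin terminal 165.74 + freight 3620.25 + insurance 365.00 + destination terminal 1151.65 + brokerage 219.24 + duty 3219.63 = 9698.55
Landed cost = invoice 24271.24 + 9698.55 = 33969.79

Total landed cost: AUD 33969.79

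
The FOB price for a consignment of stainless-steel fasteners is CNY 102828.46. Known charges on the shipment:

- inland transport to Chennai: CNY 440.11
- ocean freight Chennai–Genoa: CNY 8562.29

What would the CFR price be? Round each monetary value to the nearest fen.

Not relevant to the conversion: inland to port — on the seller under both FOB and CFR; already in the FOB price and stays in the CFR price.
From FOB to CFR, the seller additionally bears: freight.
CFR price = 102828.46 + 8562.29 = 111390.75

CFR price: CNY 111390.75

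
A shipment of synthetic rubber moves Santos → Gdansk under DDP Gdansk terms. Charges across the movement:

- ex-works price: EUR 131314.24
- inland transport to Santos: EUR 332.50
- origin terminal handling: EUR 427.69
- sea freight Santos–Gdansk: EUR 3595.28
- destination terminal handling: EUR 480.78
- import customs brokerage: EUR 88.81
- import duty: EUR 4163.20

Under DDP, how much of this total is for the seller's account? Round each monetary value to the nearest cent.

Seller's account: EUR 140402.50

DDP: the seller bears all costs including import duty.
Seller's account: goods 131314.24 + inland to port 332.50 + origin terminal 427.69 + freight 3595.28 + destination terminal 480.78 + brokerage 88.81 + duty 4163.20 = 140402.50
Buyer's account: 0.00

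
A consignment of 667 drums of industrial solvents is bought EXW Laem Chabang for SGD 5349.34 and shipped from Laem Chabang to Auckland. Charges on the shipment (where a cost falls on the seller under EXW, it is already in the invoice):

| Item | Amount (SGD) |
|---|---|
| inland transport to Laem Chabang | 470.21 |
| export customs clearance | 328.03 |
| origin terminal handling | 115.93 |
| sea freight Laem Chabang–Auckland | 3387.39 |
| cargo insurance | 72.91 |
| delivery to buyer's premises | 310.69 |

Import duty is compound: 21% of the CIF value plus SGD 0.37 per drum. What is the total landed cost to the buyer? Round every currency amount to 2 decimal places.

Total landed cost: SGD 12323.29

EXW: the seller makes goods available at their premises; the buyer bears all onward costs.
CIF value = EXW price + inland to port + export clearance + origin terminal + freight + insurance = 5349.34 + 470.21 + 328.03 + 115.93 + 3387.39 + 72.91 = 9723.81
Ad valorem component: 9723.81 × 21% = 2042.00
Specific component: 667 × 0.37 = 246.79
Import duty = 2042.00 + 246.79 = 2288.79
Buyer bears: inland to port 470.21 + export clearance 328.03 + origin terminal 115.93 + freight 3387.39 + insurance 72.91 + delivery 310.69 + duty 2288.79 = 6973.95
Landed cost = invoice 5349.34 + 6973.95 = 12323.29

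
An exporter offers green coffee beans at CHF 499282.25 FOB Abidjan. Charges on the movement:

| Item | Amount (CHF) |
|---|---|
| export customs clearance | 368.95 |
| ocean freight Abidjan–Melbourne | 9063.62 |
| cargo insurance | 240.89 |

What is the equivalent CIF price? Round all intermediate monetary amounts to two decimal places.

CIF price: CHF 508586.76

Not relevant to the conversion: export clearance — on the seller under both FOB and CIF; already in the FOB price and stays in the CIF price.
From FOB to CIF, the seller additionally bears: freight, insurance.
CIF price = 499282.25 + 9063.62 + 240.89 = 508586.76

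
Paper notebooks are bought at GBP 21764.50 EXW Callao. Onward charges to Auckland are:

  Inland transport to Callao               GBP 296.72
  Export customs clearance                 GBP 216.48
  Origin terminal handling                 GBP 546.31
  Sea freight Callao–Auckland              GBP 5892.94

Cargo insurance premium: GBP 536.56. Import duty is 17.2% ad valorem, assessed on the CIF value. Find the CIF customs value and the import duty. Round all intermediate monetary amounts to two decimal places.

CIF = EXW price + pre-shipment costs + freight + insurance
CIF = 21764.50 + 296.72 + 216.48 + 546.31 + 5892.94 + 536.56 = 29253.51
Import duty = 29253.51 × 17.2% = 5031.60

CIF value: GBP 29253.51; import duty: GBP 5031.60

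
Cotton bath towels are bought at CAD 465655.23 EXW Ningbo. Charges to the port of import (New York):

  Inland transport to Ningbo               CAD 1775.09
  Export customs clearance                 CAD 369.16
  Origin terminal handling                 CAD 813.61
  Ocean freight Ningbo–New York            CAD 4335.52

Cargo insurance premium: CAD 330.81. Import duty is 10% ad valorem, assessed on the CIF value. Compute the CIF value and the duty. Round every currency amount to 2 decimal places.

CIF = EXW price + pre-shipment costs + freight + insurance
CIF = 465655.23 + 1775.09 + 369.16 + 813.61 + 4335.52 + 330.81 = 473279.42
Import duty = 473279.42 × 10% = 47327.94

CIF value: CAD 473279.42; import duty: CAD 47327.94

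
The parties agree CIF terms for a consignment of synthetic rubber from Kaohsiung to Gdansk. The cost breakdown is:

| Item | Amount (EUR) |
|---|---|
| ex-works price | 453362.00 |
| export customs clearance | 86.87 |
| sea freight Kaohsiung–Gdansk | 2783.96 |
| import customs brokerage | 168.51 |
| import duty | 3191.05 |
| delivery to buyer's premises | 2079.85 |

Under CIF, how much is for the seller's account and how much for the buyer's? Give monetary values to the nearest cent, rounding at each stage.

CIF: the seller pays costs through ocean freight and marine insurance to the destination port.
Seller's account: goods 453362.00 + export clearance 86.87 + freight 2783.96 = 456232.83
Buyer's account: brokerage 168.51 + duty 3191.05 + delivery 2079.85 = 5439.41

Seller: EUR 456232.83; buyer: EUR 5439.41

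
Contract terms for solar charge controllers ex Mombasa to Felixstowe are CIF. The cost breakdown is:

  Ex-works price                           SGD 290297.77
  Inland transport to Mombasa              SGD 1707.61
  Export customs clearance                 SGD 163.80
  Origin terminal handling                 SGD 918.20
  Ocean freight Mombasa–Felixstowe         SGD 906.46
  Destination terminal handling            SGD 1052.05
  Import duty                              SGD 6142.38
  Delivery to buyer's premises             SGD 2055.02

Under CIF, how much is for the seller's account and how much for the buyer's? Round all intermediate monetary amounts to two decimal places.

Seller: SGD 293993.84; buyer: SGD 9249.45

CIF: the seller pays costs through ocean freight and marine insurance to the destination port.
Seller's account: goods 290297.77 + inland to port 1707.61 + export clearance 163.80 + origin terminal 918.20 + freight 906.46 = 293993.84
Buyer's account: destination terminal 1052.05 + duty 6142.38 + delivery 2055.02 = 9249.45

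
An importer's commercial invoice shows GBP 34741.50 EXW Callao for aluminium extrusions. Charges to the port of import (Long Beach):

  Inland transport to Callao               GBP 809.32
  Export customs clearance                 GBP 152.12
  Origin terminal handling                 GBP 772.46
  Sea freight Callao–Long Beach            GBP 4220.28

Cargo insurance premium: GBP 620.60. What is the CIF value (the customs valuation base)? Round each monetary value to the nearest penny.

CIF value: GBP 41316.28

CIF = EXW price + pre-shipment costs + freight + insurance
CIF = 34741.50 + 809.32 + 152.12 + 772.46 + 4220.28 + 620.60 = 41316.28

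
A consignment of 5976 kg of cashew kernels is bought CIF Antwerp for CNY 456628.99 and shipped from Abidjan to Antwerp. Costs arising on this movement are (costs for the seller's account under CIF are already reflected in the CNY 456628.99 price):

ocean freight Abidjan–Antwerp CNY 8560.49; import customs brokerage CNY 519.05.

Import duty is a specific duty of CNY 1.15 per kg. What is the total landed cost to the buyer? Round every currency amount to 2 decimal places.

Total landed cost: CNY 464020.44

CIF: the seller pays costs through ocean freight and marine insurance to the destination port.
Already in the invoice (seller's account under CIF): freight — exclude.
The CIF price already equals the CIF value: 456628.99
Import duty = 5976 × 1.15 = 6872.40
Buyer bears: brokerage 519.05 + duty 6872.40 = 7391.45
Landed cost = invoice 456628.99 + 7391.45 = 464020.44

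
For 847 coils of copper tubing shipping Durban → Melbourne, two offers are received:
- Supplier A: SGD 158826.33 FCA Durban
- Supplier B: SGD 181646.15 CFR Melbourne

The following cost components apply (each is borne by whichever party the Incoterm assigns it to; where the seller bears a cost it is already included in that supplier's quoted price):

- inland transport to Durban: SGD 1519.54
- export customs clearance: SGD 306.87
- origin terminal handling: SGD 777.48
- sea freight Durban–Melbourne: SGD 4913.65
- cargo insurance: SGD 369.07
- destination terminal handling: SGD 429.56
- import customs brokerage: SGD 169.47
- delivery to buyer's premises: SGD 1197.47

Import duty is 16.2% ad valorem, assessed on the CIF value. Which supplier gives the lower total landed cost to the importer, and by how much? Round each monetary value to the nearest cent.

Supplier A is cheaper by SGD 19903.54

Supplier A (FCA):
CIF value = FCA price + origin terminal + freight + insurance = 158826.33 + 777.48 + 4913.65 + 369.07 = 164886.53
Import duty = 164886.53 × 16.2% = 26711.62
Buyer bears (A): 777.48 + 4913.65 + 369.07 + 429.56 + 169.47 + 1197.47 = 7856.70
Landed cost (A) = invoice 158826.33 + 7856.70 + duty 26711.62 = 193394.65
Supplier B (CFR):
CIF value = CFR price + insurance = 181646.15 + 369.07 = 182015.22
Import duty = 182015.22 × 16.2% = 29486.47
Buyer bears (B): 369.07 + 429.56 + 169.47 + 1197.47 = 2165.57
Landed cost (B) = invoice 181646.15 + 2165.57 + duty 29486.47 = 213298.19
Difference = |193394.65 − 213298.19| = 19903.54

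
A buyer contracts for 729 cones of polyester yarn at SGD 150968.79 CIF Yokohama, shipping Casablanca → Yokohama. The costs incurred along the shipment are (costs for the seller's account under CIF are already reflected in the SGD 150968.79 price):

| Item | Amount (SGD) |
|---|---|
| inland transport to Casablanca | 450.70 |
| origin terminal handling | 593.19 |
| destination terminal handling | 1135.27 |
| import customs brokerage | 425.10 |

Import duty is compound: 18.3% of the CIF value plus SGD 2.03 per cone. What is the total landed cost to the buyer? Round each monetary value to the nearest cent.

Total landed cost: SGD 181636.32

CIF: the seller pays costs through ocean freight and marine insurance to the destination port.
Already in the invoice (seller's account under CIF): inland to port, origin terminal — exclude.
The CIF price already equals the CIF value: 150968.79
Ad valorem component: 150968.79 × 18.3% = 27627.29
Specific component: 729 × 2.03 = 1479.87
Import duty = 27627.29 + 1479.87 = 29107.16
Buyer bears: destination terminal 1135.27 + brokerage 425.10 + duty 29107.16 = 30667.53
Landed cost = invoice 150968.79 + 30667.53 = 181636.32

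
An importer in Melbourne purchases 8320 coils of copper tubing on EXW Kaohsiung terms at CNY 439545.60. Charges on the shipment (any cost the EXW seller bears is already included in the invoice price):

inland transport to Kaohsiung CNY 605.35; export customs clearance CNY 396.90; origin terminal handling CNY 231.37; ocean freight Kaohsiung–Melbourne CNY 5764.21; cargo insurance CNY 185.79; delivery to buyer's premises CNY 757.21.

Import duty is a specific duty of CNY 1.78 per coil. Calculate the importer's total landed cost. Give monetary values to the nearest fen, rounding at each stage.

Total landed cost: CNY 462296.03

EXW: the seller makes goods available at their premises; the buyer bears all onward costs.
CIF value = EXW price + inland to port + export clearance + origin terminal + freight + insurance = 439545.60 + 605.35 + 396.90 + 231.37 + 5764.21 + 185.79 = 446729.22
Import duty = 8320 × 1.78 = 14809.60
Buyer bears: inland to port 605.35 + export clearance 396.90 + origin terminal 231.37 + freight 5764.21 + insurance 185.79 + delivery 757.21 + duty 14809.60 = 22750.43
Landed cost = invoice 439545.60 + 22750.43 = 462296.03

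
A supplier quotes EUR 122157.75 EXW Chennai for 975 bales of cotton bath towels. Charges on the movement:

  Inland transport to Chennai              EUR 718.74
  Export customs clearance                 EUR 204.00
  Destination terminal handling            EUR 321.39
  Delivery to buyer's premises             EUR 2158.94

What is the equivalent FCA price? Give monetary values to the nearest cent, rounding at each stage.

FCA price: EUR 123080.49

Not relevant to the conversion: destination terminal, delivery — on the buyer under both terms; not part of either seller's price.
From EXW to FCA, the seller additionally bears: inland to port, export clearance.
FCA price = 122157.75 + 718.74 + 204.00 = 123080.49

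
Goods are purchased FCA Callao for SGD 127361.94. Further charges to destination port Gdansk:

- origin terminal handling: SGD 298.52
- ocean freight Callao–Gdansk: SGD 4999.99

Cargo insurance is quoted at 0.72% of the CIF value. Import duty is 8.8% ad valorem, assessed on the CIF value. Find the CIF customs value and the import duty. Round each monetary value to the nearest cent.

CIF value: SGD 133622.53; import duty: SGD 11758.78

Let C be the CIF value. C = FCA price + pre-shipment costs + freight + 0.72% × C
C − 0.72% × C = 127361.94 + 298.52 + 4999.99
0.9928 × C = 132660.45
C = 132660.45 / 0.9928 = 133622.53
Insurance premium = 0.72% × 133622.53 = 962.08
Import duty = 133622.53 × 8.8% = 11758.78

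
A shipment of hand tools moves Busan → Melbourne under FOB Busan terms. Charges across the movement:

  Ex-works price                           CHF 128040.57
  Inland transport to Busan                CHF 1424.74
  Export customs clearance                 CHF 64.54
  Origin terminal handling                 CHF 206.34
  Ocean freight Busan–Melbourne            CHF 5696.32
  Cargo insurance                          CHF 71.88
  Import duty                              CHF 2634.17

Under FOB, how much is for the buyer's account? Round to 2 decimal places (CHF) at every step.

FOB: the seller bears costs until goods are on board at the origin port; the buyer bears freight, insurance and all costs thereafter.
Seller's account: goods 128040.57 + inland to port 1424.74 + export clearance 64.54 + origin terminal 206.34 = 129736.19
Buyer's account: freight 5696.32 + insurance 71.88 + duty 2634.17 = 8402.37

Buyer's account: CHF 8402.37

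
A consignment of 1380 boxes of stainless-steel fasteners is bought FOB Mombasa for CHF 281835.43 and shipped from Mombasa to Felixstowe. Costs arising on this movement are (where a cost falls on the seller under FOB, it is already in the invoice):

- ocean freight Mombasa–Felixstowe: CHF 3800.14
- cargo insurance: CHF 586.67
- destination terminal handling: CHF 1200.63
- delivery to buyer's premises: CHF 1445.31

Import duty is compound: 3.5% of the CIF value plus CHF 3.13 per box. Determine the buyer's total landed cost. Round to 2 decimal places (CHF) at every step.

FOB: the seller bears costs until goods are on board at the origin port; the buyer bears freight, insurance and all costs thereafter.
CIF value = FOB price + freight + insurance = 281835.43 + 3800.14 + 586.67 = 286222.24
Ad valorem component: 286222.24 × 3.5% = 10017.78
Specific component: 1380 × 3.13 = 4319.40
Import duty = 10017.78 + 4319.40 = 14337.18
Buyer bears: freight 3800.14 + insurance 586.67 + destination terminal 1200.63 + delivery 1445.31 + duty 14337.18 = 21369.93
Landed cost = invoice 281835.43 + 21369.93 = 303205.36

Total landed cost: CHF 303205.36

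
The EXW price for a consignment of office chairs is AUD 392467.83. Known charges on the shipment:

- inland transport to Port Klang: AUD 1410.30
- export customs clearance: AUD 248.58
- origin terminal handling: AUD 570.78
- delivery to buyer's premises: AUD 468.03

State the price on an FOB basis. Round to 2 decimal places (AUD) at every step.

Not relevant to the conversion: delivery — on the buyer under both terms; not part of either seller's price.
From EXW to FOB, the seller additionally bears: inland to port, export clearance, origin terminal.
FOB price = 392467.83 + 1410.30 + 248.58 + 570.78 = 394697.49

FOB price: AUD 394697.49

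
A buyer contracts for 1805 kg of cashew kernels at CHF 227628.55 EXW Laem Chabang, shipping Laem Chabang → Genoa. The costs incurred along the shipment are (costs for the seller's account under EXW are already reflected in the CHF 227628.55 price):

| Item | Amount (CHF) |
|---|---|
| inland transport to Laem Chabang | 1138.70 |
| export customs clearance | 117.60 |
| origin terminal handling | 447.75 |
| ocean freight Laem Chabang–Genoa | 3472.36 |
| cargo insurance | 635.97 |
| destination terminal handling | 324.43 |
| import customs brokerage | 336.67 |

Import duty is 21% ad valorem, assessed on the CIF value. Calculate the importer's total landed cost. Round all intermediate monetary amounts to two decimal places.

EXW: the seller makes goods available at their premises; the buyer bears all onward costs.
CIF value = EXW price + inland to port + export clearance + origin terminal + freight + insurance = 227628.55 + 1138.70 + 117.60 + 447.75 + 3472.36 + 635.97 = 233440.93
Import duty = 233440.93 × 21% = 49022.60
Buyer bears: inland to port 1138.70 + export clearance 117.60 + origin terminal 447.75 + freight 3472.36 + insurance 635.97 + destination terminal 324.43 + brokerage 336.67 + duty 49022.60 = 55496.08
Landed cost = invoice 227628.55 + 55496.08 = 283124.63

Total landed cost: CHF 283124.63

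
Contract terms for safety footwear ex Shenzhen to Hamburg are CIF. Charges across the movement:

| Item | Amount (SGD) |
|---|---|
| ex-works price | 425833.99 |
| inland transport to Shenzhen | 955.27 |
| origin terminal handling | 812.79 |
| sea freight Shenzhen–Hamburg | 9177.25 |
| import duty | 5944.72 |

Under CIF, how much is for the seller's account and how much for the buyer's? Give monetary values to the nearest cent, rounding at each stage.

Seller: SGD 436779.30; buyer: SGD 5944.72

CIF: the seller pays costs through ocean freight and marine insurance to the destination port.
Seller's account: goods 425833.99 + inland to port 955.27 + origin terminal 812.79 + freight 9177.25 = 436779.30
Buyer's account: duty 5944.72 = 5944.72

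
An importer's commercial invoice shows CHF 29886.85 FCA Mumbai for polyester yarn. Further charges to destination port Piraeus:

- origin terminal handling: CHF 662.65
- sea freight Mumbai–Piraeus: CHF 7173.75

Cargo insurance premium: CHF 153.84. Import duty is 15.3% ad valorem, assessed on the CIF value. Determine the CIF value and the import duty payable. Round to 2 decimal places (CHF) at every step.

CIF = FCA price + pre-shipment costs + freight + insurance
CIF = 29886.85 + 662.65 + 7173.75 + 153.84 = 37877.09
Import duty = 37877.09 × 15.3% = 5795.19

CIF value: CHF 37877.09; import duty: CHF 5795.19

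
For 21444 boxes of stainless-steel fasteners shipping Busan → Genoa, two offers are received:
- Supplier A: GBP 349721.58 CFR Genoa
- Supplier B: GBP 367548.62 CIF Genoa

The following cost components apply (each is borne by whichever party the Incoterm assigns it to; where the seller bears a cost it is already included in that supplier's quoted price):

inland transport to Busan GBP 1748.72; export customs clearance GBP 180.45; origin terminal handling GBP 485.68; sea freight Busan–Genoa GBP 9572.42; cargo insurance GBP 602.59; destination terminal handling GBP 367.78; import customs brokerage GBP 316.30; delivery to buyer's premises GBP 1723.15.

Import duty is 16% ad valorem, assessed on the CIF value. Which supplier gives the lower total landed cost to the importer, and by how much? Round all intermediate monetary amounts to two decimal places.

Supplier A is cheaper by GBP 19980.36

Supplier A (CFR):
CIF value = CFR price + insurance = 349721.58 + 602.59 = 350324.17
Import duty = 350324.17 × 16% = 56051.87
Buyer bears (A): 602.59 + 367.78 + 316.30 + 1723.15 = 3009.82
Landed cost (A) = invoice 349721.58 + 3009.82 + duty 56051.87 = 408783.27
Supplier B (CIF):
The CIF price already equals the CIF value: 367548.62
Import duty = 367548.62 × 16% = 58807.78
Buyer bears (B): 367.78 + 316.30 + 1723.15 = 2407.23
Landed cost (B) = invoice 367548.62 + 2407.23 + duty 58807.78 = 428763.63
Difference = |408783.27 − 428763.63| = 19980.36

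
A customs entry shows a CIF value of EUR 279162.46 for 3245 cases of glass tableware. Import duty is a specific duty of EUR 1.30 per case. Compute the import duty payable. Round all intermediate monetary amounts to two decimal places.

Import duty: EUR 4218.50

Import duty = 3245 × 1.30 = 4218.50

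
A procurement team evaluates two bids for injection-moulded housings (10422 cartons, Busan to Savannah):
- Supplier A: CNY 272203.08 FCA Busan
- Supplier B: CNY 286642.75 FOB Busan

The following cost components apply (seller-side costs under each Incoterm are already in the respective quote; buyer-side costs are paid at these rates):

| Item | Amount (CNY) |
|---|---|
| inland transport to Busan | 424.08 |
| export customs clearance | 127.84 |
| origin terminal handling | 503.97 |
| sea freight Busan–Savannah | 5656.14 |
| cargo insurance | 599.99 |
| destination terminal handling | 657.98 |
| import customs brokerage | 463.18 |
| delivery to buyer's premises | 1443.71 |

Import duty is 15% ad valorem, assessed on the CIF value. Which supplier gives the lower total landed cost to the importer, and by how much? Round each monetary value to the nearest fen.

Supplier A is cheaper by CNY 16026.05

Supplier A (FCA):
CIF value = FCA price + origin terminal + freight + insurance = 272203.08 + 503.97 + 5656.14 + 599.99 = 278963.18
Import duty = 278963.18 × 15% = 41844.48
Buyer bears (A): 503.97 + 5656.14 + 599.99 + 657.98 + 463.18 + 1443.71 = 9324.97
Landed cost (A) = invoice 272203.08 + 9324.97 + duty 41844.48 = 323372.53
Supplier B (FOB):
CIF value = FOB price + freight + insurance = 286642.75 + 5656.14 + 599.99 = 292898.88
Import duty = 292898.88 × 15% = 43934.83
Buyer bears (B): 5656.14 + 599.99 + 657.98 + 463.18 + 1443.71 = 8821.00
Landed cost (B) = invoice 286642.75 + 8821.00 + duty 43934.83 = 339398.58
Difference = |323372.53 − 339398.58| = 16026.05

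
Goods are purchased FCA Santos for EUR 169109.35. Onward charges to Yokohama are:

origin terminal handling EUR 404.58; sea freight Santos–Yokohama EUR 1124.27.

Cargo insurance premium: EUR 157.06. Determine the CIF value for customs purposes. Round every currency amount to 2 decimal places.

CIF value: EUR 170795.26

CIF = FCA price + pre-shipment costs + freight + insurance
CIF = 169109.35 + 404.58 + 1124.27 + 157.06 = 170795.26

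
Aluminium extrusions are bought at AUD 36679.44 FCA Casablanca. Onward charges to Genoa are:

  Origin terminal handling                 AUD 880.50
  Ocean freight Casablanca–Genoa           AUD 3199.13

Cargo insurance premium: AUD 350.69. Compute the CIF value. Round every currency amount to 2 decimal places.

CIF = FCA price + pre-shipment costs + freight + insurance
CIF = 36679.44 + 880.50 + 3199.13 + 350.69 = 41109.76

CIF value: AUD 41109.76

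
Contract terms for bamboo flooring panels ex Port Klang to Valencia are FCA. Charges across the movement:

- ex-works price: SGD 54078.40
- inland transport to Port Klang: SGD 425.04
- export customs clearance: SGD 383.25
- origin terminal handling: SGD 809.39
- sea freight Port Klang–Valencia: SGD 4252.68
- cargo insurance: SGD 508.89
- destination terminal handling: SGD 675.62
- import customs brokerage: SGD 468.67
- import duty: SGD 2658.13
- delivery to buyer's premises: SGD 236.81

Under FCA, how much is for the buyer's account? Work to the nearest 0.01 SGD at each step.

Buyer's account: SGD 9610.19

FCA: the seller delivers export-cleared goods to the carrier; the buyer bears costs from that point.
Seller's account: goods 54078.40 + inland to port 425.04 + export clearance 383.25 = 54886.69
Buyer's account: origin terminal 809.39 + freight 4252.68 + insurance 508.89 + destination terminal 675.62 + brokerage 468.67 + duty 2658.13 + delivery 236.81 = 9610.19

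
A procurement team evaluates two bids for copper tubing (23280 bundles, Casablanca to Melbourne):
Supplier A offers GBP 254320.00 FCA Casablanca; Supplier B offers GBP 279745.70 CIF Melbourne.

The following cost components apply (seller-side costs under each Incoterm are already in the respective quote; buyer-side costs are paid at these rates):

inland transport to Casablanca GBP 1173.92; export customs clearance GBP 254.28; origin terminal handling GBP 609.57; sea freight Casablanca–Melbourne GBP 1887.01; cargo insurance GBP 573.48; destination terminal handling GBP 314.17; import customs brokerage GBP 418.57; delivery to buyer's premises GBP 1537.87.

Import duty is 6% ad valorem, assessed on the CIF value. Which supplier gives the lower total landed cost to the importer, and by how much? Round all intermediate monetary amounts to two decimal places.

Supplier A (FCA):
CIF value = FCA price + origin terminal + freight + insurance = 254320.00 + 609.57 + 1887.01 + 573.48 = 257390.06
Import duty = 257390.06 × 6% = 15443.40
Buyer bears (A): 609.57 + 1887.01 + 573.48 + 314.17 + 418.57 + 1537.87 = 5340.67
Landed cost (A) = invoice 254320.00 + 5340.67 + duty 15443.40 = 275104.07
Supplier B (CIF):
The CIF price already equals the CIF value: 279745.70
Import duty = 279745.70 × 6% = 16784.74
Buyer bears (B): 314.17 + 418.57 + 1537.87 = 2270.61
Landed cost (B) = invoice 279745.70 + 2270.61 + duty 16784.74 = 298801.05
Difference = |275104.07 − 298801.05| = 23696.98

Supplier A is cheaper by GBP 23696.98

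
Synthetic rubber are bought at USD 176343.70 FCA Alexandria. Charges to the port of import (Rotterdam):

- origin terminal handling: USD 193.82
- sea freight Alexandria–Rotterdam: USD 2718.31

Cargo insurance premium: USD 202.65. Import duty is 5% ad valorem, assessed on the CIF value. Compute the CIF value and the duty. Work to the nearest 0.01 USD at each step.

CIF = FCA price + pre-shipment costs + freight + insurance
CIF = 176343.70 + 193.82 + 2718.31 + 202.65 = 179458.48
Import duty = 179458.48 × 5% = 8972.92

CIF value: USD 179458.48; import duty: USD 8972.92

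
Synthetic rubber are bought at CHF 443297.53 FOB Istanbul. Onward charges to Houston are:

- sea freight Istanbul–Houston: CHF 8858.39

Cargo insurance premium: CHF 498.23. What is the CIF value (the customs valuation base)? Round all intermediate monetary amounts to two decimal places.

CIF value: CHF 452654.15

CIF = FOB price + freight + insurance
CIF = 443297.53 + 8858.39 + 498.23 = 452654.15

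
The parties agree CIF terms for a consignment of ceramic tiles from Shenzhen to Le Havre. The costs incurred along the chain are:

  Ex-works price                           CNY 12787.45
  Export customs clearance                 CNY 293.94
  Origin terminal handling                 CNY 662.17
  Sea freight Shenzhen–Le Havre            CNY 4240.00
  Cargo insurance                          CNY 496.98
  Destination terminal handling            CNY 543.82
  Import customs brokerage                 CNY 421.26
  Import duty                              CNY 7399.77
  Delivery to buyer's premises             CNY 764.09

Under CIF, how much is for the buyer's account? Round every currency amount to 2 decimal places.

Buyer's account: CNY 9128.94

CIF: the seller pays costs through ocean freight and marine insurance to the destination port.
Seller's account: goods 12787.45 + export clearance 293.94 + origin terminal 662.17 + freight 4240.00 + insurance 496.98 = 18480.54
Buyer's account: destination terminal 543.82 + brokerage 421.26 + duty 7399.77 + delivery 764.09 = 9128.94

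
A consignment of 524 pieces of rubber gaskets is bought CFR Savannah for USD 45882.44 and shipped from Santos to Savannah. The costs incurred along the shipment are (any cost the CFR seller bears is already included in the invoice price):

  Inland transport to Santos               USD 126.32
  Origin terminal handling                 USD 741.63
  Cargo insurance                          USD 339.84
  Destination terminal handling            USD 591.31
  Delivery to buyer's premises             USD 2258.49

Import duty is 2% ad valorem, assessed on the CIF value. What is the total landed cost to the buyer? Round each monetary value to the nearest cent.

CFR: the seller pays costs through ocean freight to the destination port, but not insurance.
Already in the invoice (seller's account under CFR): inland to port, origin terminal — exclude.
CIF value = CFR price + insurance = 45882.44 + 339.84 = 46222.28
Import duty = 46222.28 × 2% = 924.45
Buyer bears: insurance 339.84 + destination terminal 591.31 + delivery 2258.49 + duty 924.45 = 4114.09
Landed cost = invoice 45882.44 + 4114.09 = 49996.53

Total landed cost: USD 49996.53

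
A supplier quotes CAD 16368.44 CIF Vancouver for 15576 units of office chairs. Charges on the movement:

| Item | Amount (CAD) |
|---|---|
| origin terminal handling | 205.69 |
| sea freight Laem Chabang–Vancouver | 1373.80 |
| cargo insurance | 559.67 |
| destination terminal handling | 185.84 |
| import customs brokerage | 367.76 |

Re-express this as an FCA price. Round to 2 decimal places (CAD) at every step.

Not relevant to the conversion: destination terminal, brokerage — on the buyer under both terms; not part of either seller's price.
From CIF to FCA, the seller no longer bears: origin terminal, freight, insurance.
FCA price = 16368.44 − 205.69 − 1373.80 − 559.67 = 14229.28

FCA price: CAD 14229.28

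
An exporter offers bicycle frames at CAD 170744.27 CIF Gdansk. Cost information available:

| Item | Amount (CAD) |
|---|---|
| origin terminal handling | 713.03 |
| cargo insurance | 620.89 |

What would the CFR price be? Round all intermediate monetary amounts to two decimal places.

Not relevant to the conversion: origin terminal — on the seller under both CIF and CFR; already in the CIF price and stays in the CFR price.
From CIF to CFR, the seller no longer bears: insurance.
CFR price = 170744.27 − 620.89 = 170123.38

CFR price: CAD 170123.38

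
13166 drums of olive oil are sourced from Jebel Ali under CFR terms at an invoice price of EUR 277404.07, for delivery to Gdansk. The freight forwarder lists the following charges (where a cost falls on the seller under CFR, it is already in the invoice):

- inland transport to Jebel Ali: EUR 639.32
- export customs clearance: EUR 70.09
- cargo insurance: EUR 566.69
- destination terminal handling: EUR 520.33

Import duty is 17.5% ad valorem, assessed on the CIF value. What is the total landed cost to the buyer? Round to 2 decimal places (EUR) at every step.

Total landed cost: EUR 327135.97

CFR: the seller pays costs through ocean freight to the destination port, but not insurance.
Already in the invoice (seller's account under CFR): inland to port, export clearance — exclude.
CIF value = CFR price + insurance = 277404.07 + 566.69 = 277970.76
Import duty = 277970.76 × 17.5% = 48644.88
Buyer bears: insurance 566.69 + destination terminal 520.33 + duty 48644.88 = 49731.90
Landed cost = invoice 277404.07 + 49731.90 = 327135.97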